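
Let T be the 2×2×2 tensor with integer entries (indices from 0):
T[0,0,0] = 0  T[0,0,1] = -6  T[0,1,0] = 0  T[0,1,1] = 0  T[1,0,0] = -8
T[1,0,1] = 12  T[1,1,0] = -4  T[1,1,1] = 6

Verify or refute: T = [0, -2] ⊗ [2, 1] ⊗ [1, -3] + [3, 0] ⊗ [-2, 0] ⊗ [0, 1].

Reconstruct entry (1,0,0) from the claimed factors: Σₗ aₗ[1]bₗ[0]cₗ[0] = (-2)·(2)·(1) + (0)·(-2)·(0) = -4, but T[1,0,0] = -8. The claim is false.

No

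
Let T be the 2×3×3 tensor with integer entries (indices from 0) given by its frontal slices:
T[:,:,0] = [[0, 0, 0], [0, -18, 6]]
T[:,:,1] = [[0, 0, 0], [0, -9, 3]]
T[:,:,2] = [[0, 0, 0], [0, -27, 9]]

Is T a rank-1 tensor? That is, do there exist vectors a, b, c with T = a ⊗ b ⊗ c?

Yes

If T = a ⊗ b ⊗ c then every fibre of T is a multiple of the corresponding factor, so read the factors off the fibres through the nonzero entry T[1,1,0] = -18.
The mode-1 fibre T[:,1,0] = [0, -18] gives a = (0, 1) (primitive direction); the mode-2 fibre T[1,:,0] = [0, -18, 6] gives b = (0, 3, -1); then c[k] = T[1,1,k] / (a[1]·b[1]) = [-18, -9, -27] / 3 = (-6, -3, -9).
Expanding (0, 1) ⊗ (0, 3, -1) ⊗ (-6, -3, -9) reproduces all 18 entries of T, so T = (0, 1) ⊗ (0, 3, -1) ⊗ (-6, -3, -9) and rank(T) ≤ 1.
Equivalently every frontal slice T[:,:,k] is c[k] times the rank-1 matrix (0, 1) ⊗ (0, 3, -1). So T has rank 1 (it is nonzero).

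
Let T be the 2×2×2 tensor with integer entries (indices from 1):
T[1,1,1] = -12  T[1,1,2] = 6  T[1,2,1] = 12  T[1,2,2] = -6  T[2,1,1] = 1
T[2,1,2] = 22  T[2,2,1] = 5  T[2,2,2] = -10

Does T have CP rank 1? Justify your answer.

The mode-2 unfolding of T (rows indexed by j, columns by (i,k) = (1,1), (1,2), (2,1), (2,2)) is [[-12, 6, 1, 22], [12, -6, 5, -10]].
There the 2×2 minor on rows j ∈ {1, 2}, columns (i,k) ∈ {(1,1), (2,1)} is det [[-12, 1], [12, 5]] = -72 ≠ 0, so this unfolding has rank ≥ 2; CP rank is at least every unfolding rank, so rank(T) ≥ 2.
In particular rank(T) ≥ 2 > 1, so T is not rank-1.

No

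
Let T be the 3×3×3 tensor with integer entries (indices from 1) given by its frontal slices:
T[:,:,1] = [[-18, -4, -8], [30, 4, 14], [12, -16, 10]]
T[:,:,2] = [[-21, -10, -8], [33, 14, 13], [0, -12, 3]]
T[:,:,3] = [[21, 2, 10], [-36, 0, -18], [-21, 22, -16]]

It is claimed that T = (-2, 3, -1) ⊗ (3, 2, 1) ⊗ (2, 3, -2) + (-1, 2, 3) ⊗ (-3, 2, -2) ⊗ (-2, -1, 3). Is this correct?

Yes

Reconstruct entrywise from the claimed factors. For example, T[1,3,2] = -8 and Σₗ aₗ[1]bₗ[3]cₗ[2] = (-2)·(1)·(3) + (-1)·(-2)·(-1) = -8; checking all 27 entries, every one matches. The claim holds.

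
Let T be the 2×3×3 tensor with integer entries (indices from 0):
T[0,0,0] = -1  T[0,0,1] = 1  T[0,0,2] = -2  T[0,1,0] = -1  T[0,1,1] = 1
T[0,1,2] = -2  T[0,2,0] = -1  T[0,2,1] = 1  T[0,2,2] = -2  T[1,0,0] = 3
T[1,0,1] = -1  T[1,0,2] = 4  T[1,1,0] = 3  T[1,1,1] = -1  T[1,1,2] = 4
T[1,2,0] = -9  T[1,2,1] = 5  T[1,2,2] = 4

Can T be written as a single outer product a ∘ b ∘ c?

The mode-3 unfolding of T (rows indexed by k, columns by (i,j) = (0,0), (0,1), (0,2), (1,0), (1,1), (1,2)) is [[-1, -1, -1, 3, 3, -9], [1, 1, 1, -1, -1, 5], [-2, -2, -2, 4, 4, 4]].
There the 3×3 minor on rows k ∈ {0, 1, 2}, columns (i,j) ∈ {(0,0), (1,0), (1,2)} is det [[-1, 3, -9], [1, -1, 5], [-2, 4, 4]] = -36 ≠ 0, so this unfolding has rank ≥ 3; CP rank is at least every unfolding rank, so rank(T) ≥ 3.
In particular rank(T) ≥ 3 > 1, so T is not rank-1.

No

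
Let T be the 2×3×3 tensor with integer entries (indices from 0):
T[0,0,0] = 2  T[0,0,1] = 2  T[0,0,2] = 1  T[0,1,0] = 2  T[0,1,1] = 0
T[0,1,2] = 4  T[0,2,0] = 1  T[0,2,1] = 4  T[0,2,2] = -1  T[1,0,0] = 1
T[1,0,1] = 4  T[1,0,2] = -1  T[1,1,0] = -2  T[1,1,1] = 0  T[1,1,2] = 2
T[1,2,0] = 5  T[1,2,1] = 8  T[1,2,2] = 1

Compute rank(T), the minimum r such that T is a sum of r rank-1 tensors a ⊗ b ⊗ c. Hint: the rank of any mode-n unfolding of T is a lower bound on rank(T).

Lower bound: in the mode-2 unfolding of T (rows indexed by j, columns by (i,k)) the 3×3 minor on rows j ∈ {0, 1, 2}, columns (i,k) ∈ {(0,0), (0,1), (0,2)} is det [[2, 2, 1], [2, 0, 4], [1, 4, -1]] = -12 ≠ 0, so that unfolding has rank ≥ 3 and hence rank(T) ≥ 3 (CP rank is at least every unfolding rank, though it can be larger).
Upper bound: T is a sum of 3 rank-1 terms, T = [1, -1] ⊗ [1, 2, -1] ⊗ [1, 0, 1] + [1, 2] ⊗ [1, 0, 2] ⊗ [1, 2, -2] + [1, 2] ⊗ [1, 1, 2] ⊗ [0, 0, 2] (written with every a and b primitive with positive leading entry and the scale carried by c; CP decompositions are not unique, and this one is verified by expanding entrywise), so rank(T) ≤ 3.
These bounds meet, so rank(T) = 3.

3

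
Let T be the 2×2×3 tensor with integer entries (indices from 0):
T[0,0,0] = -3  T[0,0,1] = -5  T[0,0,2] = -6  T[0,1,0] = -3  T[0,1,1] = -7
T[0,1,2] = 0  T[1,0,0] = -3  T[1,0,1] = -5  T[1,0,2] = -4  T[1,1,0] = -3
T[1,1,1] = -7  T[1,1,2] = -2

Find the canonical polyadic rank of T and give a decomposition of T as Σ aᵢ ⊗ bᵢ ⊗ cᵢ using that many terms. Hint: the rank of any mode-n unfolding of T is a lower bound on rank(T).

rank(T) = 3

Lower bound: in the mode-3 unfolding of T (rows indexed by k, columns by (i,j)) the 3×3 minor on rows k ∈ {0, 1, 2}, columns (i,j) ∈ {(0,0), (0,1), (1,0)} is det [[-3, -3, -3], [-5, -7, -5], [-6, 0, -4]] = 12 ≠ 0, so that unfolding has rank ≥ 3 and hence rank(T) ≥ 3 (CP rank is at least every unfolding rank, though it can be larger).
Upper bound: T is a sum of 3 rank-1 terms, T = [1, 1] ⊗ [1, -1] ⊗ [-1, -1, 0] + [1, 1] ⊗ [1, 2] ⊗ [-2, -4, -2] + [2, 1] ⊗ [1, -1] ⊗ [0, 0, -2] (written with every a and b primitive with positive leading entry and the scale carried by c; CP decompositions are not unique, and this one is verified by expanding entrywise), so rank(T) ≤ 3.
These bounds meet, so rank(T) = 3.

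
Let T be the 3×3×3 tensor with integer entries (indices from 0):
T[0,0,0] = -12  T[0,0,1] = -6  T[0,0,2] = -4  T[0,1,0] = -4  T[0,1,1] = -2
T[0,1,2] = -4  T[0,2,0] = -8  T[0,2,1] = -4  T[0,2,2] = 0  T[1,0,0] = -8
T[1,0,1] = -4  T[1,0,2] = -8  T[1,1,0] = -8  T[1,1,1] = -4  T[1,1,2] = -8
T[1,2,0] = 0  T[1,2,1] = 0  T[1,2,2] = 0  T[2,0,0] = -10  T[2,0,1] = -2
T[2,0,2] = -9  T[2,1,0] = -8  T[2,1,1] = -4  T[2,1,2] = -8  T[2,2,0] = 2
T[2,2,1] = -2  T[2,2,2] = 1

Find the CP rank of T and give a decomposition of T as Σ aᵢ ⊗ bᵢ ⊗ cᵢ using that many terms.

rank(T) = 3

Lower bound: the mode-3 unfolding of T (rows indexed by k, columns by (i,j) = (0,0), (0,1), (0,2), (1,0), (1,1), (1,2), (2,0), (2,1), (2,2)) is [[-12, -4, -8, -8, -8, 0, -10, -8, 2], [-6, -2, -4, -4, -4, 0, -2, -4, -2], [-4, -4, 0, -8, -8, 0, -9, -8, 1]].
There the 3×3 minor on rows k ∈ {0, 1, 2}, columns (i,j) ∈ {(0,0), (0,1), (2,0)} is det [[-12, -4, -10], [-6, -2, -2], [-4, -4, -9]] = -96 ≠ 0, so this unfolding has rank ≥ 3; CP rank is at least every unfolding rank, so rank(T) ≥ 3. (Unfolding ranks only ever bound the CP rank from below — rank(T) can be strictly larger than all of them — so the matching upper bound has to come from an explicit 3-term decomposition.)
Upper bound: T is a sum of 3 rank-1 terms, T = (0, 0, 1) ⊗ (1, 0, -1) ⊗ (-2, 2, -1) + (1, 0, 0) ⊗ (1, 0, 1) ⊗ (-8, -4, 0) + (1, 2, 2) ⊗ (1, 1, 0) ⊗ (-4, -2, -4) (one valid choice — decompositions are not unique — normalised so each a, b is primitive with positive first nonzero entry; check it by expanding all entries), so rank(T) ≤ 3.
These bounds meet, so rank(T) = 3.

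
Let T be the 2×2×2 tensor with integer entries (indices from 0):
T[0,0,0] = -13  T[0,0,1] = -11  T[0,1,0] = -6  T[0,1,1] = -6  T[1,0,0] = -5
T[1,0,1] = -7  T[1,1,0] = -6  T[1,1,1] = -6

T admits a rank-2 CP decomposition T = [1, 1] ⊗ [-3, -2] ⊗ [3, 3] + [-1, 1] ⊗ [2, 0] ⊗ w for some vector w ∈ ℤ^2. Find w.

w = [2, 1]

Subtract the known terms from T to get the rank-1 residual R = [-1, 1] ⊗ [2, 0] ⊗ w, so R[i,j,k] = a[i]·b[j]·w[k]. Pick indices with nonzero a[0]·b[0] = (-1)·(2) = -2. Only the fibre through (0,0,·) is needed: R[0,0,:] = T[0,0,:] − Σₗ aₗ[0]bₗ[0]cₗ = [-13, -11] − (1)·(-3)·[3, 3] = [-4, -2]. Then w[k] = R[0,0,k] / -2 for each k, giving w = [-4, -2] / -2 = [2, 1].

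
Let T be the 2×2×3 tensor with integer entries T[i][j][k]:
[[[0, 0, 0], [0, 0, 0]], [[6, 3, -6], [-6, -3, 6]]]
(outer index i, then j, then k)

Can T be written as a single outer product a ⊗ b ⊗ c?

If T = a ⊗ b ⊗ c then every fibre of T is a multiple of the corresponding factor, so read the factors off the fibres through the nonzero entry T[1,0,0] = 6.
The mode-1 fibre T[:,0,0] = [0, 6] gives a = [0, 1] (primitive direction); the mode-2 fibre T[1,:,0] = [6, -6] gives b = [1, -1]; then c[k] = T[1,0,k] / (a[1]·b[0]) = [6, 3, -6] / 1 = [6, 3, -6].
Expanding [0, 1] ⊗ [1, -1] ⊗ [6, 3, -6] reproduces all 12 entries of T, so T = [0, 1] ⊗ [1, -1] ⊗ [6, 3, -6] and rank(T) ≤ 1.
Equivalently every frontal slice T[:,:,k] is c[k] times the rank-1 matrix [0, 1] ⊗ [1, -1]. So T has rank 1 (it is nonzero).

Yes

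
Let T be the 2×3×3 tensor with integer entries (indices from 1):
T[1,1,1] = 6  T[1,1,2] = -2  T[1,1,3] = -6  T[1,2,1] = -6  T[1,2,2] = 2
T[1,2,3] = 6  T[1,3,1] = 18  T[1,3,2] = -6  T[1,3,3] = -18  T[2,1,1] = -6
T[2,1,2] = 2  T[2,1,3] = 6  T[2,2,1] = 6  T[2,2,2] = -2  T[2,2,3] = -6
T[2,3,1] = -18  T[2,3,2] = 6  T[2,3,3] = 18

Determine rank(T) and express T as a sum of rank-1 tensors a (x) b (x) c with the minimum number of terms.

rank(T) = 1

Lower bound: T ≠ 0 (e.g. T[1,1,1] = 6), so rank(T) ≥ 1.
Upper bound: if T = a (x) b (x) c then every fibre of T is a multiple of the corresponding factor, so read the factors off the fibres through the nonzero entry T[1,1,1] = 6.
The mode-1 fibre T[:,1,1] = [6, -6] gives a = [1, -1] (primitive direction); the mode-2 fibre T[1,:,1] = [6, -6, 18] gives b = [1, -1, 3]; then c[k] = T[1,1,k] / (a[1]·b[1]) = [6, -2, -6] / 1 = [6, -2, -6].
Expanding [1, -1] (x) [1, -1, 3] (x) [6, -2, -6] reproduces all 18 entries of T, so T = [1, -1] (x) [1, -1, 3] (x) [6, -2, -6] and rank(T) ≤ 1.
These bounds meet, so rank(T) = 1.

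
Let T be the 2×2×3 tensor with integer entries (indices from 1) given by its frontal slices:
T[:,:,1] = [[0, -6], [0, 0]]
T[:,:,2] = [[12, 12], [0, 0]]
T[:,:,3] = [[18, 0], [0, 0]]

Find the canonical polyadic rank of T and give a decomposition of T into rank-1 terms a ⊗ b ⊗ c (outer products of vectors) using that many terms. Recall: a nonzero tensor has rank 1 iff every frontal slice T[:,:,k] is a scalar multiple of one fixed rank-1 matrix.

rank(T) = 2

Lower bound: the mode-3 unfolding of T (rows indexed by k, columns by (i,j) = (1,1), (1,2), (2,1), (2,2)) is [[0, -6, 0, 0], [12, 12, 0, 0], [18, 0, 0, 0]].
There the 2×2 minor on rows k ∈ {1, 2}, columns (i,j) ∈ {(1,1), (1,2)} is det [[0, -6], [12, 12]] = 72 ≠ 0, so this unfolding has rank ≥ 2; CP rank is at least every unfolding rank, so rank(T) ≥ 2. (Flattening ranks never certify an upper bound on CP rank; for that we must actually write T with 2 rank-1 terms.)
Upper bound — finding two terms. Every mode-1 slice of T is a multiple of one matrix: T[i,:,:] = a[i]·M with a = (1, 0) and M = [[0, 12, 18], [-6, 12, 0]] (rows indexed by j, columns by k). So it suffices to write M as a sum of two rank-1 matrices.
Splitting M by its rows (j = 1, 2), M = (1, 0)(0, 12, 18)ᵀ + (0, 1)(-6, 12, 0)ᵀ.
Hence T = (1, 0) ⊗ (1, 0) ⊗ (0, 12, 18) + (1, 0) ⊗ (0, 1) ⊗ (-6, 12, 0), so rank(T) ≤ 2.
These bounds meet, so rank(T) = 2.
Check entry T[1,1,3] = 18: (1)·(1)·(18) + (1)·(0)·(0) = 18.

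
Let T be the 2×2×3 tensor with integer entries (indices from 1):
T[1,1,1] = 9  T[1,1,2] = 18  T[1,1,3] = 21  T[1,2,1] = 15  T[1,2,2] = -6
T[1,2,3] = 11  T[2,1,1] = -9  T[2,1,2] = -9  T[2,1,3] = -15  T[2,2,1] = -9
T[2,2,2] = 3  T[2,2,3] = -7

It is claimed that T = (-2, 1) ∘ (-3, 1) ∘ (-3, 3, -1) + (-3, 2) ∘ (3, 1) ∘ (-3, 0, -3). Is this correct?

Reconstruct entrywise from the claimed factors. For example, T[1,1,3] = 21 and Σₗ aₗ[1]bₗ[1]cₗ[3] = (-2)·(-3)·(-1) + (-3)·(3)·(-3) = 21; checking all 12 entries, every one matches. The claim holds.

Yes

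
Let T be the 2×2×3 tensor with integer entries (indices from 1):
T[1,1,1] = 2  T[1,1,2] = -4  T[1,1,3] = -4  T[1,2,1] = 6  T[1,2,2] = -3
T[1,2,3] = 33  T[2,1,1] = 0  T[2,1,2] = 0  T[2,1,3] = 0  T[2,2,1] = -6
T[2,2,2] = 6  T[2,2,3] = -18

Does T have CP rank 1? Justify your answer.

The mode-2 unfolding of T (rows indexed by j, columns by (i,k) = (1,1), (1,2), (1,3), (2,1), (2,2), (2,3)) is [[2, -4, -4, 0, 0, 0], [6, -3, 33, -6, 6, -18]].
There the 2×2 minor on rows j ∈ {1, 2}, columns (i,k) ∈ {(1,1), (1,2)} is det [[2, -4], [6, -3]] = 18 ≠ 0, so this unfolding has rank ≥ 2; CP rank is at least every unfolding rank, so rank(T) ≥ 2.
In particular rank(T) ≥ 2 > 1, so T is not rank-1.

No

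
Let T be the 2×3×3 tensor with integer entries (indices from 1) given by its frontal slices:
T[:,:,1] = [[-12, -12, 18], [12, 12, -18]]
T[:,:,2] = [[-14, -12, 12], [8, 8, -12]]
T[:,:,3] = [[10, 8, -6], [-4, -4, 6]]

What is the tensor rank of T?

2

Lower bound: in the mode-2 unfolding of T (rows indexed by j, columns by (i,k)) the 2×2 minor on rows j ∈ {1, 2}, columns (i,k) ∈ {(1,1), (1,2)} is det [[-12, -14], [-12, -12]] = -24 ≠ 0, so that unfolding has rank ≥ 2 and hence rank(T) ≥ 2 (CP rank is at least every unfolding rank, though it can be larger).
Upper bound: with S_k = T[:,:,k], the two rank-1 terms a₁b₁ᵀ, a₂b₂ᵀ are the rank-1 members of the pencil x·S₁ + y·S₂.
The 2×2 minor of x·S₁ + y·S₂ on rows {1,2}, columns {1,2} is −24·xy − 16·y² = (-8)·(3·x + 2·y)(y), vanishing at (x:y) = (2:-3) and (1:0).
M₁ = 2·S₁ − 3·S₂ = [[18, 12, 0], [0, 0, 0]] = 6·[1, 0][3, 2, 0]ᵀ and M₂ = S₁ = [[-12, -12, 18], [12, 12, -18]] = (-6)·[1, -1][2, 2, -3]ᵀ, so take a₁ = [1, 0], b₁ = [3, 2, 0], a₂ = [1, -1], b₂ = [2, 2, -3].
Each slice is an integer combination of E₁ = a₁b₁ᵀ and E₂ = a₂b₂ᵀ: S₁ = −6·E₂, S₂ = −2·E₁ − 4·E₂, S₃ = 2·E₁ + 2·E₂; reading off coefficients, c₁ = [0, -2, 2] and c₂ = [-6, -4, 2].
Hence T = [1, 0] (x) [3, 2, 0] (x) [0, -2, 2] + [1, -1] (x) [2, 2, -3] (x) [-6, -4, 2], so rank(T) ≤ 2.
These bounds meet, so rank(T) = 2.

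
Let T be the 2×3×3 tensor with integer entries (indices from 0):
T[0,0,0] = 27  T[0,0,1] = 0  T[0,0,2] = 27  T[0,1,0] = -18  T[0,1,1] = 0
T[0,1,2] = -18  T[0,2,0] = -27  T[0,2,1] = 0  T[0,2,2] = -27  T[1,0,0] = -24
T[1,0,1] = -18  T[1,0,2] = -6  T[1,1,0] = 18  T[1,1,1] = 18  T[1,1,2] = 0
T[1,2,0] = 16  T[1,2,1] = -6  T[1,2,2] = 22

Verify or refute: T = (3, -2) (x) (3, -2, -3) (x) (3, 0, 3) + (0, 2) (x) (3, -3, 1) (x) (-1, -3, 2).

Yes

Reconstruct entrywise from the claimed factors. For example, T[0,0,0] = 27 and Σₗ aₗ[0]bₗ[0]cₗ[0] = (3)·(3)·(3) + (0)·(3)·(-1) = 27; checking all 18 entries, every one matches. The claim holds.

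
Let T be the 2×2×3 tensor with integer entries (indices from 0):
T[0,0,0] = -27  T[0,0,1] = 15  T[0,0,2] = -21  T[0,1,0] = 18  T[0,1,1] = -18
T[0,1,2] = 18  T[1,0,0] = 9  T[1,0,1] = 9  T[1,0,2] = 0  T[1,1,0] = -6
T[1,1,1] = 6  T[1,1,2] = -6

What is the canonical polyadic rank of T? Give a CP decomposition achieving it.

Lower bound: in the mode-3 unfolding of T (rows indexed by k, columns by (i,j)) the 2×2 minor on rows k ∈ {0, 1}, columns (i,j) ∈ {(0,0), (0,1)} is det [[-27, 18], [15, -18]] = 216 ≠ 0, so that unfolding has rank ≥ 2 and hence rank(T) ≥ 2 (CP rank is at least every unfolding rank, though it can be larger).
Upper bound: with S_k = T[:,:,k], the two rank-1 terms a₁b₁ᵀ, a₂b₂ᵀ are the rank-1 members of the pencil x·S₀ + y·S₁.
det(x·S₀ + y·S₁) is −252·xy + 252·y² = (-252)·(x − y)(y), vanishing at (x:y) = (1:1) and (1:0).
M₁ = S₀ + S₁ = [[-12, 0], [18, 0]] = (-6)·[2, -3][1, 0]ᵀ and M₂ = S₀ = [[-27, 18], [9, -6]] = (-3)·[3, -1][3, -2]ᵀ, so take a₁ = [2, -3], b₁ = [1, 0], a₂ = [3, -1], b₂ = [3, -2].
Each slice is an integer combination of E₁ = a₁b₁ᵀ and E₂ = a₂b₂ᵀ: S₀ = −3·E₂, S₁ = −6·E₁ + 3·E₂, S₂ = 3·E₁ − 3·E₂; reading off coefficients, c₁ = [0, -6, 3] and c₂ = [-3, 3, -3].
Hence T = [2, -3] ⊗ [1, 0] ⊗ [0, -6, 3] + [3, -1] ⊗ [3, -2] ⊗ [-3, 3, -3], so rank(T) ≤ 2.
These bounds meet, so rank(T) = 2.

rank(T) = 2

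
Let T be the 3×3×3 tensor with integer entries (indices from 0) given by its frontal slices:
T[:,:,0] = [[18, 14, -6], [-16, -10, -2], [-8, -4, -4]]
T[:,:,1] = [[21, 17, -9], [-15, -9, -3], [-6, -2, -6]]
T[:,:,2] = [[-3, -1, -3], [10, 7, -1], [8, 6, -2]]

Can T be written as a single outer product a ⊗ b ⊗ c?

No

The mode-1 unfolding of T (rows indexed by i, columns by (j,k) = (0,0), (0,1), (0,2), (1,0), (1,1), (1,2), (2,0), (2,1), (2,2)) is [[18, 21, -3, 14, 17, -1, -6, -9, -3], [-16, -15, 10, -10, -9, 7, -2, -3, -1], [-8, -6, 8, -4, -2, 6, -4, -6, -2]].
There the 2×2 minor on rows i ∈ {0, 1}, columns (j,k) ∈ {(0,0), (0,1)} is det [[18, 21], [-16, -15]] = 66 ≠ 0, so this unfolding has rank ≥ 2; CP rank is at least every unfolding rank, so rank(T) ≥ 2.
In particular rank(T) ≥ 2 > 1, so T is not rank-1.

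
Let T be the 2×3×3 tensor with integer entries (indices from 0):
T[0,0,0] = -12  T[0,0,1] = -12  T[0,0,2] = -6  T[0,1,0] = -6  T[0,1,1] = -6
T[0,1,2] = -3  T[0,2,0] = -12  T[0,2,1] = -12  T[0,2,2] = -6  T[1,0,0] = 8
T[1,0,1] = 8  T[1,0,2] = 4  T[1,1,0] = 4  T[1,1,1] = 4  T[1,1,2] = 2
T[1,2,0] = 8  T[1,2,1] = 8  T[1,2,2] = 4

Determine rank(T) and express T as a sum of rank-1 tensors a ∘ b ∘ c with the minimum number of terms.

Lower bound: T ≠ 0 (e.g. T[0,0,0] = -12), so rank(T) ≥ 1.
Upper bound: the mode-1 fibre T[:,0,0] = [-12, 8] gives a = [3, -2] (primitive direction); the mode-2 fibre T[0,:,0] = [-12, -6, -12] gives b = [2, 1, 2]; then c[k] = T[0,0,k] / (a[0]·b[0]) = [-12, -12, -6] / 6 = [-2, -2, -1].
Expanding [3, -2] ∘ [2, 1, 2] ∘ [-2, -2, -1] reproduces all 18 entries of T, so T = [3, -2] ∘ [2, 1, 2] ∘ [-2, -2, -1] and rank(T) ≤ 1.
These bounds meet, so rank(T) = 1.

rank(T) = 1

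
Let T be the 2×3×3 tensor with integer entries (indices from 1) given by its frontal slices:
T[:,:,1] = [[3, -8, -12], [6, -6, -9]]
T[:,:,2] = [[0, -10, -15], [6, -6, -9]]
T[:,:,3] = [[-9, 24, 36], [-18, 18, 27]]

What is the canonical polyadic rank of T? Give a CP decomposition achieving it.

Lower bound: the mode-3 unfolding of T (rows indexed by k, columns by (i,j) = (1,1), (1,2), (1,3), (2,1), (2,2), (2,3)) is [[3, -8, -12, 6, -6, -9], [0, -10, -15, 6, -6, -9], [-9, 24, 36, -18, 18, 27]].
There the 2×2 minor on rows k ∈ {1, 2}, columns (i,j) ∈ {(1,1), (1,2)} is det [[3, -8], [0, -10]] = -30 ≠ 0, so this unfolding has rank ≥ 2; CP rank is at least every unfolding rank, so rank(T) ≥ 2. (This is only a lower bound: in general the CP rank may exceed every unfolding rank, so we still need to exhibit 2 rank-1 terms summing to T.)
Upper bound — finding two terms. Write S_k = T[:,:,k] for the frontal slices: S₁ = [[3, -8, -12], [6, -6, -9]], S₂ = [[0, -10, -15], [6, -6, -9]], S₃ = [[-9, 24, 36], [-18, 18, 27]].
If T = a₁ ⊗ b₁ ⊗ c₁ + a₂ ⊗ b₂ ⊗ c₂ then each S_k = c₁[k]·a₁b₁ᵀ + c₂[k]·a₂b₂ᵀ. S₁ and S₂ are linearly independent, so a₁b₁ᵀ and a₂b₂ᵀ must span the same plane of matrices: they are the rank-1 matrices of the form x·S₁ + y·S₂.
The 2×2 minor of x·S₁ + y·S₂ on rows {1,2}, columns {1,2} is 30·x² + 90·xy + 60·y² = 30·(x + 2·y)(x + y), vanishing at (x:y) = (2:-1) and (1:-1).
M₁ = 2·S₁ − S₂ = [[6, -6, -9], [6, -6, -9]] = 3·[1, 1][2, -2, -3]ᵀ and M₂ = S₁ − S₂ = [[3, 2, 3], [0, 0, 0]] = [1, 0][3, 2, 3]ᵀ, so take a₁ = [1, 1], b₁ = [2, -2, -3], a₂ = [1, 0], b₂ = [3, 2, 3].
Each slice is an integer combination of E₁ = a₁b₁ᵀ and E₂ = a₂b₂ᵀ: S₁ = 3·E₁ − E₂, S₂ = 3·E₁ − 2·E₂, S₃ = −9·E₁ + 3·E₂; reading off coefficients, c₁ = [3, 3, -9] and c₂ = [-1, -2, 3].
Hence T = [1, 1] ⊗ [2, -2, -3] ⊗ [3, 3, -9] + [1, 0] ⊗ [3, 2, 3] ⊗ [-1, -2, 3], so rank(T) ≤ 2.
These bounds meet, so rank(T) = 2.

rank(T) = 2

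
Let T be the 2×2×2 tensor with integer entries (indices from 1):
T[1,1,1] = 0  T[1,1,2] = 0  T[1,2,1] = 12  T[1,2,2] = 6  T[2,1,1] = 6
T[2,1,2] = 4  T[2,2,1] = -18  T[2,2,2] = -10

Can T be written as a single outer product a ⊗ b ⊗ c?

No

The mode-3 unfolding of T (rows indexed by k, columns by (i,j) = (1,1), (1,2), (2,1), (2,2)) is [[0, 12, 6, -18], [0, 6, 4, -10]].
There the 2×2 minor on rows k ∈ {1, 2}, columns (i,j) ∈ {(1,2), (2,1)} is det [[12, 6], [6, 4]] = 12 ≠ 0, so this unfolding has rank ≥ 2; CP rank is at least every unfolding rank, so rank(T) ≥ 2.
In particular rank(T) ≥ 2 > 1, so T is not rank-1.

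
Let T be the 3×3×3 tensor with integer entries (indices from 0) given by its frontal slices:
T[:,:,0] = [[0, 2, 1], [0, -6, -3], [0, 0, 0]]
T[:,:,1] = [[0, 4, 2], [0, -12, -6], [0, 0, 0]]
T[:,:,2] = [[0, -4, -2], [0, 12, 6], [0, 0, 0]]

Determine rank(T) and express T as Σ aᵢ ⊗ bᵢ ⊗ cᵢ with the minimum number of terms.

rank(T) = 1

Lower bound: T ≠ 0 (e.g. T[0,1,0] = 2), so rank(T) ≥ 1.
Upper bound: if T = a ⊗ b ⊗ c then every fibre of T is a multiple of the corresponding factor, so read the factors off the fibres through the nonzero entry T[0,1,0] = 2.
The mode-1 fibre T[:,1,0] = [2, -6, 0] gives a = [1, -3, 0] (primitive direction); the mode-2 fibre T[0,:,0] = [0, 2, 1] gives b = [0, 2, 1]; then c[k] = T[0,1,k] / (a[0]·b[1]) = [2, 4, -4] / 2 = [1, 2, -2].
Expanding [1, -3, 0] ⊗ [0, 2, 1] ⊗ [1, 2, -2] reproduces all 27 entries of T, so T = [1, -3, 0] ⊗ [0, 2, 1] ⊗ [1, 2, -2] and rank(T) ≤ 1.
These bounds meet, so rank(T) = 1.
Check entry T[0,2,0] = 1: (1)·(1)·(1) = 1.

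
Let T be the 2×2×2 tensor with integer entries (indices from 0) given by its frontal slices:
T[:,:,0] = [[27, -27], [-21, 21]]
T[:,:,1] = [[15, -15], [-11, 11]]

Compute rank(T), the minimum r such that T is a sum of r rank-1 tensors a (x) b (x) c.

2

Lower bound: the mode-3 unfolding of T (rows indexed by k, columns by (i,j) = (0,0), (0,1), (1,0), (1,1)) is [[27, -27, -21, 21], [15, -15, -11, 11]].
There the 2×2 minor on rows k ∈ {0, 1}, columns (i,j) ∈ {(0,0), (1,0)} is det [[27, -21], [15, -11]] = 18 ≠ 0, so this unfolding has rank ≥ 2; CP rank is at least every unfolding rank, so rank(T) ≥ 2. (Flattening ranks never certify an upper bound on CP rank; for that we must actually write T with 2 rank-1 terms.)
Upper bound — finding two terms. Every mode-2 slice of T is a multiple of one matrix: T[:,j,:] = b[j]·M with b = (1, -1) and M = [[27, 15], [-21, -11]] (rows indexed by i, columns by k). So it suffices to write M as a sum of two rank-1 matrices.
Splitting M by its rows (i = 0, 1), M = (1, 0)(27, 15)ᵀ + (0, 1)(-21, -11)ᵀ.
Hence T = (1, 0) (x) (1, -1) (x) (27, 15) + (0, 1) (x) (1, -1) (x) (-21, -11), so rank(T) ≤ 2.
These bounds meet, so rank(T) = 2.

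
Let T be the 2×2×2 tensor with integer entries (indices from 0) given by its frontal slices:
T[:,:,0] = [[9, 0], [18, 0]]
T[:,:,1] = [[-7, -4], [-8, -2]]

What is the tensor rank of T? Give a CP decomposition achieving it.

Lower bound: the mode-2 unfolding of T (rows indexed by j, columns by (i,k) = (0,0), (0,1), (1,0), (1,1)) is [[9, -7, 18, -8], [0, -4, 0, -2]].
There the 2×2 minor on rows j ∈ {0, 1}, columns (i,k) ∈ {(0,0), (0,1)} is det [[9, -7], [0, -4]] = -36 ≠ 0, so this unfolding has rank ≥ 2; CP rank is at least every unfolding rank, so rank(T) ≥ 2. (Unfolding ranks only ever bound the CP rank from below — rank(T) can be strictly larger than all of them — so the matching upper bound has to come from an explicit 2-term decomposition.)
Upper bound — finding two terms. Write S_k = T[:,:,k] for the frontal slices: S₀ = [[9, 0], [18, 0]], S₁ = [[-7, -4], [-8, -2]].
If T = a₁ ⊗ b₁ ⊗ c₁ + a₂ ⊗ b₂ ⊗ c₂ then each S_k = c₁[k]·a₁b₁ᵀ + c₂[k]·a₂b₂ᵀ. S₀ and S₁ are linearly independent, so a₁b₁ᵀ and a₂b₂ᵀ must span the same plane of matrices: they are the rank-1 matrices of the form x·S₀ + y·S₁.
det(x·S₀ + y·S₁) is 54·xy − 18·y² = 18·(3·x − y)(y), vanishing at (x:y) = (1:3) and (1:0).
M₁ = S₀ + 3·S₁ = [[-12, -12], [-6, -6]] = (-6)·(2, 1)(1, 1)ᵀ and M₂ = S₀ = [[9, 0], [18, 0]] = 9·(1, 2)(1, 0)ᵀ, so take a₁ = (2, 1), b₁ = (1, 1), a₂ = (1, 2), b₂ = (1, 0).
Each slice is an integer combination of E₁ = a₁b₁ᵀ and E₂ = a₂b₂ᵀ: S₀ = 9·E₂, S₁ = −2·E₁ − 3·E₂; reading off coefficients, c₁ = (0, -2) and c₂ = (9, -3).
Hence T = (2, 1) ⊗ (1, 1) ⊗ (0, -2) + (1, 2) ⊗ (1, 0) ⊗ (9, -3), so rank(T) ≤ 2.
These bounds meet, so rank(T) = 2.
Check entry T[1,1,0] = 0: (1)·(1)·(0) + (2)·(0)·(9) = 0.

rank(T) = 2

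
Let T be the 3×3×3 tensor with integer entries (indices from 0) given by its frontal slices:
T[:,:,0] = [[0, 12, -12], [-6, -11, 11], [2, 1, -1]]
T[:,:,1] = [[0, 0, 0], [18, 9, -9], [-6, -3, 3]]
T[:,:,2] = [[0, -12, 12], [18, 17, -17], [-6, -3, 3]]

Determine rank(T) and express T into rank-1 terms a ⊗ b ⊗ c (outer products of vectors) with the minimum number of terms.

Lower bound: the mode-1 unfolding of T (rows indexed by i, columns by (j,k) = (0,0), (0,1), (0,2), (1,0), (1,1), (1,2), (2,0), (2,1), (2,2)) is [[0, 0, 0, 12, 0, -12, -12, 0, 12], [-6, 18, 18, -11, 9, 17, 11, -9, -17], [2, -6, -6, 1, -3, -3, -1, 3, 3]].
There the 2×2 minor on rows i ∈ {0, 1}, columns (j,k) ∈ {(0,0), (1,0)} is det [[0, 12], [-6, -11]] = 72 ≠ 0, so this unfolding has rank ≥ 2; CP rank is at least every unfolding rank, so rank(T) ≥ 2. (Flattening ranks never certify an upper bound on CP rank; for that we must actually write T with 2 rank-1 terms.)
Upper bound — finding two terms. Write S_k = T[:,:,k] for the frontal slices: S₀ = [[0, 12, -12], [-6, -11, 11], [2, 1, -1]], S₁ = [[0, 0, 0], [18, 9, -9], [-6, -3, 3]], S₂ = [[0, -12, 12], [18, 17, -17], [-6, -3, 3]].
If T = a₁ ⊗ b₁ ⊗ c₁ + a₂ ⊗ b₂ ⊗ c₂ then each S_k = c₁[k]·a₁b₁ᵀ + c₂[k]·a₂b₂ᵀ. S₀ and S₁ are linearly independent, so a₁b₁ᵀ and a₂b₂ᵀ must span the same plane of matrices: they are the rank-1 matrices of the form x·S₀ + y·S₁.
The 2×2 minor of x·S₀ + y·S₁ on rows {0,1}, columns {0,1} is 72·x² − 216·xy = 72·(x − 3·y)(x), vanishing at (x:y) = (3:1) and (0:1).
M₁ = 3·S₀ + S₁ = [[0, 36, -36], [0, -24, 24], [0, 0, 0]] = 12·[3, -2, 0][0, 1, -1]ᵀ and M₂ = S₁ = [[0, 0, 0], [18, 9, -9], [-6, -3, 3]] = 3·[0, 3, -1][2, 1, -1]ᵀ, so take a₁ = [3, -2, 0], b₁ = [0, 1, -1], a₂ = [0, 3, -1], b₂ = [2, 1, -1].
Each slice is an integer combination of E₁ = a₁b₁ᵀ and E₂ = a₂b₂ᵀ: S₀ = 4·E₁ − E₂, S₁ = 3·E₂, S₂ = −4·E₁ + 3·E₂; reading off coefficients, c₁ = [4, 0, -4] and c₂ = [-1, 3, 3].
Hence T = [3, -2, 0] ⊗ [0, 1, -1] ⊗ [4, 0, -4] + [0, 3, -1] ⊗ [2, 1, -1] ⊗ [-1, 3, 3], so rank(T) ≤ 2.
These bounds meet, so rank(T) = 2.

rank(T) = 2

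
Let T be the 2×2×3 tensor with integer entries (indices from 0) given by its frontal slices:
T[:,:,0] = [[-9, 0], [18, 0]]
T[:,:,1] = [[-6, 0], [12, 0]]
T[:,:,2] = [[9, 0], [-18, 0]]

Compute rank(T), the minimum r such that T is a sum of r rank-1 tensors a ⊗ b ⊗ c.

Lower bound: T ≠ 0 (e.g. T[0,0,0] = -9), so rank(T) ≥ 1.
Upper bound: if T = a ⊗ b ⊗ c then every fibre of T is a multiple of the corresponding factor, so read the factors off the fibres through the nonzero entry T[0,0,0] = -9.
The mode-1 fibre T[:,0,0] = [-9, 18] gives a = [1, -2] (primitive direction); the mode-2 fibre T[0,:,0] = [-9, 0] gives b = [1, 0]; then c[k] = T[0,0,k] / (a[0]·b[0]) = [-9, -6, 9] / 1 = [-9, -6, 9].
Expanding [1, -2] ⊗ [1, 0] ⊗ [-9, -6, 9] reproduces all 12 entries of T, so T = [1, -2] ⊗ [1, 0] ⊗ [-9, -6, 9] and rank(T) ≤ 1.
These bounds meet, so rank(T) = 1.

1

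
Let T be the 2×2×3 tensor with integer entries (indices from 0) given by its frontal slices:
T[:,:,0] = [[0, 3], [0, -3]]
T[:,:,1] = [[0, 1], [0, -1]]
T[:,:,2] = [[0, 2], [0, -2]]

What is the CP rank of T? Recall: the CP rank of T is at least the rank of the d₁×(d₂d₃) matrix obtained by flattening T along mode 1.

Lower bound: T ≠ 0 (e.g. T[0,1,0] = 3), so rank(T) ≥ 1.
Upper bound: if T = a ∘ b ∘ c then every fibre of T is a multiple of the corresponding factor, so read the factors off the fibres through the nonzero entry T[0,1,0] = 3.
The mode-1 fibre T[:,1,0] = [3, -3] gives a = [1, -1] (primitive direction); the mode-2 fibre T[0,:,0] = [0, 3] gives b = [0, 1]; then c[k] = T[0,1,k] / (a[0]·b[1]) = [3, 1, 2] / 1 = [3, 1, 2].
Expanding [1, -1] ∘ [0, 1] ∘ [3, 1, 2] reproduces all 12 entries of T, so T = [1, -1] ∘ [0, 1] ∘ [3, 1, 2] and rank(T) ≤ 1.
These bounds meet, so rank(T) = 1.

1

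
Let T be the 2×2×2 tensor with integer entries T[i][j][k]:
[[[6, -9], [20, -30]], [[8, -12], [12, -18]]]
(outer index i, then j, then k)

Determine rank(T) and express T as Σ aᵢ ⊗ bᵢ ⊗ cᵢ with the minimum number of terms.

rank(T) = 2

Lower bound: the mode-1 unfolding of T (rows indexed by i, columns by (j,k) = (0,0), (0,1), (1,0), (1,1)) is [[6, -9, 20, -30], [8, -12, 12, -18]].
There the 2×2 minor on rows i ∈ {0, 1}, columns (j,k) ∈ {(0,0), (1,0)} is det [[6, 20], [8, 12]] = -88 ≠ 0, so this unfolding has rank ≥ 2; CP rank is at least every unfolding rank, so rank(T) ≥ 2. (Unfolding ranks only ever bound the CP rank from below — rank(T) can be strictly larger than all of them — so the matching upper bound has to come from an explicit 2-term decomposition.)
Upper bound — finding two terms. Every mode-3 slice of T is a multiple of one matrix: T[:,:,k] = c[k]·M with c = [2, -3] and M = [[3, 10], [4, 6]] (rows indexed by i, columns by j). So it suffices to write M as a sum of two rank-1 matrices.
Splitting M by its rows (i = 0, 1), M = [1, 0][3, 10]ᵀ + [0, 1][4, 6]ᵀ.
Hence T = [1, 0] ⊗ [3, 10] ⊗ [2, -3] + [0, 1] ⊗ [4, 6] ⊗ [2, -3], so rank(T) ≤ 2.
These bounds meet, so rank(T) = 2.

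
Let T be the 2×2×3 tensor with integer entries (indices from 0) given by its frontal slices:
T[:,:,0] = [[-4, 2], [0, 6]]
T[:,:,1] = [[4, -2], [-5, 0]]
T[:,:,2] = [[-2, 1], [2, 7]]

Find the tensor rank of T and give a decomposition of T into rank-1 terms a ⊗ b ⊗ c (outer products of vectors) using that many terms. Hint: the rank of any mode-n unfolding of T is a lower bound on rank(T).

rank(T) = 3

Lower bound: the mode-3 unfolding of T (rows indexed by k, columns by (i,j) = (0,0), (0,1), (1,0), (1,1)) is [[-4, 2, 0, 6], [4, -2, -5, 0], [-2, 1, 2, 7]].
There the 3×3 minor on rows k ∈ {0, 1, 2}, columns (i,j) ∈ {(0,0), (1,0), (1,1)} is det [[-4, 0, 6], [4, -5, 0], [-2, 2, 7]] = 128 ≠ 0, so this unfolding has rank ≥ 3; CP rank is at least every unfolding rank, so rank(T) ≥ 3. (Unfolding ranks only ever bound the CP rank from below — rank(T) can be strictly larger than all of them — so the matching upper bound has to come from an explicit 3-term decomposition.)
Upper bound: T is a sum of 3 rank-1 terms, T = [0, 1] ⊗ [1, -2] ⊗ [-4, 0, -2] + [0, 1] ⊗ [1, 2] ⊗ [0, -1, 2] + [1, -1] ⊗ [2, -1] ⊗ [-2, 2, -1] (one valid choice — decompositions are not unique — normalised so each a, b is primitive with positive first nonzero entry; check it by expanding all entries), so rank(T) ≤ 3.
These bounds meet, so rank(T) = 3.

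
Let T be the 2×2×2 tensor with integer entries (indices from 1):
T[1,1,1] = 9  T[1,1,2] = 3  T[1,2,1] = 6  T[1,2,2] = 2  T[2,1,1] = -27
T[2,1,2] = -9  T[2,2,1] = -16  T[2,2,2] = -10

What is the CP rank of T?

Lower bound: the mode-3 unfolding of T (rows indexed by k, columns by (i,j) = (1,1), (1,2), (2,1), (2,2)) is [[9, 6, -27, -16], [3, 2, -9, -10]].
There the 2×2 minor on rows k ∈ {1, 2}, columns (i,j) ∈ {(1,1), (2,2)} is det [[9, -16], [3, -10]] = -42 ≠ 0, so this unfolding has rank ≥ 2; CP rank is at least every unfolding rank, so rank(T) ≥ 2. (Flattening ranks never certify an upper bound on CP rank; for that we must actually write T with 2 rank-1 terms.)
Upper bound — finding two terms. Write S_k = T[:,:,k] for the frontal slices: S₁ = [[9, 6], [-27, -16]], S₂ = [[3, 2], [-9, -10]].
If T = a₁ ⊗ b₁ ⊗ c₁ + a₂ ⊗ b₂ ⊗ c₂ then each S_k = c₁[k]·a₁b₁ᵀ + c₂[k]·a₂b₂ᵀ. S₁ and S₂ are linearly independent, so a₁b₁ᵀ and a₂b₂ᵀ must span the same plane of matrices: they are the rank-1 matrices of the form x·S₁ + y·S₂.
det(x·S₁ + y·S₂) is 18·x² − 30·xy − 12·y² = 6·(x − 2·y)(3·x + y), vanishing at (x:y) = (2:1) and (1:-3).
M₁ = 2·S₁ + S₂ = [[21, 14], [-63, -42]] = 7·[1, -3][3, 2]ᵀ and M₂ = S₁ − 3·S₂ = [[0, 0], [0, 14]] = 14·[0, 1][0, 1]ᵀ, so take a₁ = [1, -3], b₁ = [3, 2], a₂ = [0, 1], b₂ = [0, 1].
Each slice is an integer combination of E₁ = a₁b₁ᵀ and E₂ = a₂b₂ᵀ: S₁ = 3·E₁ + 2·E₂, S₂ = E₁ − 4·E₂; reading off coefficients, c₁ = [3, 1] and c₂ = [2, -4].
Hence T = [1, -3] ⊗ [3, 2] ⊗ [3, 1] + [0, 1] ⊗ [0, 1] ⊗ [2, -4], so rank(T) ≤ 2.
These bounds meet, so rank(T) = 2.

2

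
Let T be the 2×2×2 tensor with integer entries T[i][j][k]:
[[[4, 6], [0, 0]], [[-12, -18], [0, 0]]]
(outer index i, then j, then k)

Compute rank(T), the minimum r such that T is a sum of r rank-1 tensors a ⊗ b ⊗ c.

1

Lower bound: T ≠ 0 (e.g. T[0,0,0] = 4), so rank(T) ≥ 1.
Upper bound: if T = a ⊗ b ⊗ c then every fibre of T is a multiple of the corresponding factor, so read the factors off the fibres through the nonzero entry T[0,0,0] = 4.
The mode-1 fibre T[:,0,0] = [4, -12] gives a = [1, -3] (primitive direction); the mode-2 fibre T[0,:,0] = [4, 0] gives b = [1, 0]; then c[k] = T[0,0,k] / (a[0]·b[0]) = [4, 6] / 1 = [4, 6].
Expanding [1, -3] ⊗ [1, 0] ⊗ [4, 6] reproduces all 8 entries of T, so T = [1, -3] ⊗ [1, 0] ⊗ [4, 6] and rank(T) ≤ 1.
These bounds meet, so rank(T) = 1.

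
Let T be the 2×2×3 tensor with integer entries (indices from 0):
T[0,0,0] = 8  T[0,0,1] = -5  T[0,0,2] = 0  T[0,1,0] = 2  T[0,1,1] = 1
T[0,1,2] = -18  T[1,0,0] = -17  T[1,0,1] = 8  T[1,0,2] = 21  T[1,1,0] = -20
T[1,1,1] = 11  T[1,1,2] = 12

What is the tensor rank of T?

Lower bound: in the mode-2 unfolding of T (rows indexed by j, columns by (i,k)) the 2×2 minor on rows j ∈ {0, 1}, columns (i,k) ∈ {(0,0), (0,1)} is det [[8, -5], [2, 1]] = 18 ≠ 0, so that unfolding has rank ≥ 2 and hence rank(T) ≥ 2 (CP rank is at least every unfolding rank, though it can be larger).
Upper bound: with S_k = T[:,:,k], the two rank-1 terms a₁b₁ᵀ, a₂b₂ᵀ are the rank-1 members of the pencil x·S₀ + y·S₁.
det(x·S₀ + y·S₁) is −126·x² + 189·xy − 63·y² = (-63)·(2·x − y)(x − y), vanishing at (x:y) = (1:2) and (1:1).
M₁ = S₀ + 2·S₁ = [[-2, 4], [-1, 2]] = −[2, 1][1, -2]ᵀ and M₂ = S₀ + S₁ = [[3, 3], [-9, -9]] = 3·[1, -3][1, 1]ᵀ, so take a₁ = [2, 1], b₁ = [1, -2], a₂ = [1, -3], b₂ = [1, 1].
Each slice is an integer combination of E₁ = a₁b₁ᵀ and E₂ = a₂b₂ᵀ: S₀ = E₁ + 6·E₂, S₁ = −E₁ − 3·E₂, S₂ = 3·E₁ − 6·E₂; reading off coefficients, c₁ = [1, -1, 3] and c₂ = [6, -3, -6].
Hence T = [2, 1] ⊗ [1, -2] ⊗ [1, -1, 3] + [1, -3] ⊗ [1, 1] ⊗ [6, -3, -6], so rank(T) ≤ 2.
These bounds meet, so rank(T) = 2.

2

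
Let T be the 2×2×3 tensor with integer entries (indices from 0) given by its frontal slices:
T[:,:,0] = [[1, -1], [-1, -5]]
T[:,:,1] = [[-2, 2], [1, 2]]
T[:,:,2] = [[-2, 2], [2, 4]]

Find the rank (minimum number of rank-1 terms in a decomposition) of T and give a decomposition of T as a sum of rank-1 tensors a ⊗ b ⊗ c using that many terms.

rank(T) = 3

Lower bound: the mode-3 unfolding of T (rows indexed by k, columns by (i,j) = (0,0), (0,1), (1,0), (1,1)) is [[1, -1, -1, -5], [-2, 2, 1, 2], [-2, 2, 2, 4]].
There the 3×3 minor on rows k ∈ {0, 1, 2}, columns (i,j) ∈ {(0,0), (1,0), (1,1)} is det [[1, -1, -5], [-2, 1, 2], [-2, 2, 4]] = 6 ≠ 0, so this unfolding has rank ≥ 3; CP rank is at least every unfolding rank, so rank(T) ≥ 3. (Unfolding ranks only ever bound the CP rank from below — rank(T) can be strictly larger than all of them — so the matching upper bound has to come from an explicit 3-term decomposition.)
Upper bound: T is a sum of 3 rank-1 terms, T = (0, 1) ⊗ (1, -1) ⊗ (0, 2, 2) + (0, 1) ⊗ (1, 2) ⊗ (-2, 1, 2) + (1, 1) ⊗ (1, -1) ⊗ (1, -2, -2) (one valid choice — decompositions are not unique — normalised so each a, b is primitive with positive first nonzero entry; check it by expanding all entries), so rank(T) ≤ 3.
These bounds meet, so rank(T) = 3.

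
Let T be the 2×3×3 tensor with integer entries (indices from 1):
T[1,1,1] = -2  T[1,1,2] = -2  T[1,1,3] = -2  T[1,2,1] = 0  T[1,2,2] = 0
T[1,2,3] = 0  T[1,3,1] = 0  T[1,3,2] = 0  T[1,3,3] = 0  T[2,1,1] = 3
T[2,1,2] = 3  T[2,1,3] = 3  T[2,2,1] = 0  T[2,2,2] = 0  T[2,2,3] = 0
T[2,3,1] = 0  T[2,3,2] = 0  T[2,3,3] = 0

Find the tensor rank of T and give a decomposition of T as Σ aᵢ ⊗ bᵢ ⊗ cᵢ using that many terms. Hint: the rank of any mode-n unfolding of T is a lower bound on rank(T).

Lower bound: T ≠ 0 (e.g. T[1,1,1] = -2), so rank(T) ≥ 1.
Upper bound: if T = a ⊗ b ⊗ c then every fibre of T is a multiple of the corresponding factor, so read the factors off the fibres through the nonzero entry T[1,1,1] = -2.
The mode-1 fibre T[:,1,1] = [-2, 3] gives a = [2, -3] (primitive direction); the mode-2 fibre T[1,:,1] = [-2, 0, 0] gives b = [1, 0, 0]; then c[k] = T[1,1,k] / (a[1]·b[1]) = [-2, -2, -2] / 2 = [-1, -1, -1].
Expanding [2, -3] ⊗ [1, 0, 0] ⊗ [-1, -1, -1] reproduces all 18 entries of T, so T = [2, -3] ⊗ [1, 0, 0] ⊗ [-1, -1, -1] and rank(T) ≤ 1.
These bounds meet, so rank(T) = 1.
Check entry T[2,2,2] = 0: (-3)·(0)·(-1) = 0.

rank(T) = 1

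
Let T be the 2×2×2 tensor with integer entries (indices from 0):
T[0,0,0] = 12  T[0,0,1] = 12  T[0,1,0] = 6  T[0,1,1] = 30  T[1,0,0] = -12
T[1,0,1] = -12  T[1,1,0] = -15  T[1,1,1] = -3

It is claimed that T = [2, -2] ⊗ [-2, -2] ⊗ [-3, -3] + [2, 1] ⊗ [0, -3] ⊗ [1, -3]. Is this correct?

Yes

Reconstruct entrywise from the claimed factors. For example, T[0,1,1] = 30 and Σₗ aₗ[0]bₗ[1]cₗ[1] = (2)·(-2)·(-3) + (2)·(-3)·(-3) = 30; checking all 8 entries, every one matches. The claim holds.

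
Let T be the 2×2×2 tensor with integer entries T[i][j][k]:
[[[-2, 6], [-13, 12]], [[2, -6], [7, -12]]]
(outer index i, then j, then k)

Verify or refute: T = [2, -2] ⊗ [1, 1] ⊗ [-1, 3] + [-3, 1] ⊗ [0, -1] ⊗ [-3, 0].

No

Reconstruct entry (0,1,0) from the claimed factors: Σₗ aₗ[0]bₗ[1]cₗ[0] = (2)·(1)·(-1) + (-3)·(-1)·(-3) = -11, but T[0,1,0] = -13. The claim is false.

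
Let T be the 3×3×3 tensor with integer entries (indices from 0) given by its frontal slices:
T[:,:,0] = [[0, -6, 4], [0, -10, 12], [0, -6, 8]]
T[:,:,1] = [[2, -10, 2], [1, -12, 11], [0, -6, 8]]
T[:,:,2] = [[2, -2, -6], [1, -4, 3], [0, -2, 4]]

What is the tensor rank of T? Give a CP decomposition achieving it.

Lower bound: the mode-2 unfolding of T (rows indexed by j, columns by (i,k) = (0,0), (0,1), (0,2), (1,0), (1,1), (1,2), (2,0), (2,1), (2,2)) is [[0, 2, 2, 0, 1, 1, 0, 0, 0], [-6, -10, -2, -10, -12, -4, -6, -6, -2], [4, 2, -6, 12, 11, 3, 8, 8, 4]].
There the 3×3 minor on rows j ∈ {0, 1, 2}, columns (i,k) ∈ {(0,0), (0,1), (0,2)} is det [[0, 2, 2], [-6, -10, -2], [4, 2, -6]] = -32 ≠ 0, so this unfolding has rank ≥ 3; CP rank is at least every unfolding rank, so rank(T) ≥ 3. (This is only a lower bound: in general the CP rank may exceed every unfolding rank, so we still need to exhibit 3 rank-1 terms summing to T.)
Upper bound: T is a sum of 3 rank-1 terms, T = [1, -1, -1] (x) [0, 1, -2] (x) [2, 2, 2] + [2, 1, 0] (x) [1, -2, -1] (x) [0, 1, 1] + [2, 2, 1] (x) [0, 1, -1] (x) [-4, -4, 0] (one valid choice — decompositions are not unique — normalised so each a, b is primitive with positive first nonzero entry; check it by expanding all entries), so rank(T) ≤ 3.
These bounds meet, so rank(T) = 3.

rank(T) = 3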